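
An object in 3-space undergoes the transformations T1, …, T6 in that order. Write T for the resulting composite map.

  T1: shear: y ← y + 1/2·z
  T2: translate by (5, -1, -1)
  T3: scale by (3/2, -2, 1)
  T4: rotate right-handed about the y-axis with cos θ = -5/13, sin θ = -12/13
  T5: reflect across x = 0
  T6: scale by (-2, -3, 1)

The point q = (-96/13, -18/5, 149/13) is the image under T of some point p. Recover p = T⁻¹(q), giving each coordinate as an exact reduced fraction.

T1 = [1 0 0 0; 0 1 1/2 0; 0 0 1 0; 0 0 0 1]
T2·T1 = [1 0 0 5; 0 1 1/2 -1; 0 0 1 -1; 0 0 0 1]
T3·…·T1 = [3/2 0 0 15/2; 0 -2 -1 2; 0 0 1 -1; 0 0 0 1]
T4·…·T1 = [-15/26 0 -12/13 -51/26; 0 -2 -1 2; 18/13 0 -5/13 95/13; 0 0 0 1]
T5·…·T1 = [15/26 0 12/13 51/26; 0 -2 -1 2; 18/13 0 -5/13 95/13; 0 0 0 1]
T6·…·T1 = [-15/13 0 -24/13 -51/13; 0 6 3 -6; 18/13 0 -5/13 95/13; 0 0 0 1]
det M = 18; M⁻¹ = [-5/39 0 8/13 -5; 3/13 1/6 5/26 1/2; -6/13 0 -5/13 1; 0 0 0 1]
M⁻¹ · (-96/13, -18/5, 149/13)ᵀ = (3, 2/5, 0)ᵀ

p = (3, 2/5, 0)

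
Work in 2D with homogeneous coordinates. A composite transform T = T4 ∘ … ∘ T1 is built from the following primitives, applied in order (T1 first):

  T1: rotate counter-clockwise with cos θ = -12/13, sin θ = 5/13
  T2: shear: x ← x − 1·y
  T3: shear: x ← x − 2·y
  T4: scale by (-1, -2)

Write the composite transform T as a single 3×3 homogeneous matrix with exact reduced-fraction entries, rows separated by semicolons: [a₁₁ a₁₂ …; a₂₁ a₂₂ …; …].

T = [27/13 -31/13 0; -10/13 24/13 0; 0 0 1]

T1 = [-12/13 -5/13 0; 5/13 -12/13 0; 0 0 1]
T2·T1 = [-17/13 7/13 0; 5/13 -12/13 0; 0 0 1]
T3·…·T1 = [-27/13 31/13 0; 5/13 -12/13 0; 0 0 1]
T4·…·T1 = [27/13 -31/13 0; -10/13 24/13 0; 0 0 1]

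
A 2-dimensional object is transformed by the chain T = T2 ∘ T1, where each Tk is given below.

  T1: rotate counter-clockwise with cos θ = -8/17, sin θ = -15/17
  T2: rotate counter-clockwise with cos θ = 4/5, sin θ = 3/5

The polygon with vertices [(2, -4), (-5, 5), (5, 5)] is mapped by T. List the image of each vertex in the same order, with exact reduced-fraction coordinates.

T1 rotate counter-clockwise with cos θ = -8/17, sin θ = -15/17: (2, -4) → (-76/17, 2/17); (-5, 5) → (115/17, 35/17); (5, 5) → (35/17, -115/17)
T2 rotate counter-clockwise with cos θ = 4/5, sin θ = 3/5: (-76/17, 2/17) → (-62/17, -44/17); (115/17, 35/17) → (71/17, 97/17); (35/17, -115/17) → (97/17, -71/17)

image vertices: (-62/17, -44/17), (71/17, 97/17), (97/17, -71/17)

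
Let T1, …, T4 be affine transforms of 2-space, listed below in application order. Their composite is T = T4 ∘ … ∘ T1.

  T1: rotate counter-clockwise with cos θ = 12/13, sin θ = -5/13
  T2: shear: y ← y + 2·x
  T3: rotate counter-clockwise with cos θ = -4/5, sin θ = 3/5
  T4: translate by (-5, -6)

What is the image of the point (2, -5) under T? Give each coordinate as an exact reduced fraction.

T(p) = (-21/13, -21/13)

T1 rotate counter-clockwise with cos θ = 12/13, sin θ = -5/13: (2, -5) → (-1/13, -70/13)
T2 shear: y ← y + 2·x: (-1/13, -70/13) → (-1/13, -72/13)
T3 rotate counter-clockwise with cos θ = -4/5, sin θ = 3/5: (-1/13, -72/13) → (44/13, 57/13)
T4 translate by (-5, -6): (44/13, 57/13) → (-21/13, -21/13)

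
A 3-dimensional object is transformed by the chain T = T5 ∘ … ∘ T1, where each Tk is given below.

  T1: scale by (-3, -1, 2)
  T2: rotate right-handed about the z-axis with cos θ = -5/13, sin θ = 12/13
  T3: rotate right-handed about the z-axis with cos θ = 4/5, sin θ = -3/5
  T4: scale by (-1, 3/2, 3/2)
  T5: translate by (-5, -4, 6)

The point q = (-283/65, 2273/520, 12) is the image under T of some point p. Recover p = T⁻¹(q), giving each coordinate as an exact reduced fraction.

p = (-7/4, -2, 2)

T1 = [-3 0 0 0; 0 -1 0 0; 0 0 2 0; 0 0 0 1]
T2·T1 = [15/13 12/13 0 0; -36/13 5/13 0 0; 0 0 2 0; 0 0 0 1]
T3·…·T1 = [-48/65 63/65 0 0; -189/65 -16/65 0 0; 0 0 2 0; 0 0 0 1]
T4·…·T1 = [48/65 -63/65 0 0; -567/130 -24/65 0 0; 0 0 3 0; 0 0 0 1]
T5·…·T1 = [48/65 -63/65 0 -5; -567/130 -24/65 0 -4; 0 0 3 6; 0 0 0 1]
det M = -27/2; M⁻¹ = [16/195 -14/65 0 -88/195; -63/65 -32/195 0 -1073/195; 0 0 1/3 -2; 0 0 0 1]
M⁻¹ · (-283/65, 2273/520, 12)ᵀ = (-7/4, -2, 2)ᵀ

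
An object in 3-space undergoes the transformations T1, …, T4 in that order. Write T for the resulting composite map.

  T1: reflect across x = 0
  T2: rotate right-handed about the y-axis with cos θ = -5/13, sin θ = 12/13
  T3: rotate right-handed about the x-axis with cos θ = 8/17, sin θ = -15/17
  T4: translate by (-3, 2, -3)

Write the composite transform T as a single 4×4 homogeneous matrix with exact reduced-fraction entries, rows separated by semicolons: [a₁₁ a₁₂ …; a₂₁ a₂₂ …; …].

T = [5/13 0 12/13 -3; 180/221 8/17 -75/221 2; 96/221 -15/17 -40/221 -3; 0 0 0 1]

T1 = [-1 0 0 0; 0 1 0 0; 0 0 1 0; 0 0 0 1]
T2·T1 = [5/13 0 12/13 0; 0 1 0 0; 12/13 0 -5/13 0; 0 0 0 1]
T3·…·T1 = [5/13 0 12/13 0; 180/221 8/17 -75/221 0; 96/221 -15/17 -40/221 0; 0 0 0 1]
T4·…·T1 = [5/13 0 12/13 -3; 180/221 8/17 -75/221 2; 96/221 -15/17 -40/221 -3; 0 0 0 1]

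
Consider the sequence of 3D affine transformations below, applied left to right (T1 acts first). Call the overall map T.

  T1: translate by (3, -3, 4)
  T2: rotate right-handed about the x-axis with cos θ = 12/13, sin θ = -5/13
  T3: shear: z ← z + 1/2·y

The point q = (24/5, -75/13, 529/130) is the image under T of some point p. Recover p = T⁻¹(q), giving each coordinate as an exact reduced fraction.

T1 = [1 0 0 3; 0 1 0 -3; 0 0 1 4; 0 0 0 1]
T2·T1 = [1 0 0 3; 0 12/13 5/13 -16/13; 0 -5/13 12/13 63/13; 0 0 0 1]
T3·…·T1 = [1 0 0 3; 0 12/13 5/13 -16/13; 0 1/13 29/26 55/13; 0 0 0 1]
det M = 1; M⁻¹ = [1 0 0 -3; 0 29/26 -5/13 3; 0 -1/13 12/13 -4; 0 0 0 1]
M⁻¹ · (24/5, -75/13, 529/130)ᵀ = (9/5, -5, 1/5)ᵀ

p = (9/5, -5, 1/5)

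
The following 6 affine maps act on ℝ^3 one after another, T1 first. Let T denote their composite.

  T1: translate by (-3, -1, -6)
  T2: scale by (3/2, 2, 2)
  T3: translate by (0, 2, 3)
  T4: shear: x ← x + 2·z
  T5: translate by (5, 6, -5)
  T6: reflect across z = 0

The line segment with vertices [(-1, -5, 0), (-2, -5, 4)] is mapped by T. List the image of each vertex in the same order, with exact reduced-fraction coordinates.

T1 translate by (-3, -1, -6): (-1, -5, 0) → (-4, -6, -6); (-2, -5, 4) → (-5, -6, -2)
T2 scale by (3/2, 2, 2): (-4, -6, -6) → (-6, -12, -12); (-5, -6, -2) → (-15/2, -12, -4)
T3 translate by (0, 2, 3): (-6, -12, -12) → (-6, -10, -9); (-15/2, -12, -4) → (-15/2, -10, -1)
T4 shear: x ← x + 2·z: (-6, -10, -9) → (-24, -10, -9); (-15/2, -10, -1) → (-19/2, -10, -1)
T5 translate by (5, 6, -5): (-24, -10, -9) → (-19, -4, -14); (-19/2, -10, -1) → (-9/2, -4, -6)
T6 reflect across z = 0: (-19, -4, -14) → (-19, -4, 14); (-9/2, -4, -6) → (-9/2, -4, 6)

image vertices: (-19, -4, 14), (-9/2, -4, 6)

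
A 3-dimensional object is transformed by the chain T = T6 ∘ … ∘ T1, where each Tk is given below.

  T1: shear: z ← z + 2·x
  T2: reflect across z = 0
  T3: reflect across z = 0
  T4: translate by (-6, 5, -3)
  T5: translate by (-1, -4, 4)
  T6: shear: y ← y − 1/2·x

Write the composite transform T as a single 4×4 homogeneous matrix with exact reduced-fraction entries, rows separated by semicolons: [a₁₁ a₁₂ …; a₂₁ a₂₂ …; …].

T1 = [1 0 0 0; 0 1 0 0; 2 0 1 0; 0 0 0 1]
T2·T1 = [1 0 0 0; 0 1 0 0; -2 0 -1 0; 0 0 0 1]
T3·…·T1 = [1 0 0 0; 0 1 0 0; 2 0 1 0; 0 0 0 1]
T4·…·T1 = [1 0 0 -6; 0 1 0 5; 2 0 1 -3; 0 0 0 1]
T5·…·T1 = [1 0 0 -7; 0 1 0 1; 2 0 1 1; 0 0 0 1]
T6·…·T1 = [1 0 0 -7; -1/2 1 0 9/2; 2 0 1 1; 0 0 0 1]

T = [1 0 0 -7; -1/2 1 0 9/2; 2 0 1 1; 0 0 0 1]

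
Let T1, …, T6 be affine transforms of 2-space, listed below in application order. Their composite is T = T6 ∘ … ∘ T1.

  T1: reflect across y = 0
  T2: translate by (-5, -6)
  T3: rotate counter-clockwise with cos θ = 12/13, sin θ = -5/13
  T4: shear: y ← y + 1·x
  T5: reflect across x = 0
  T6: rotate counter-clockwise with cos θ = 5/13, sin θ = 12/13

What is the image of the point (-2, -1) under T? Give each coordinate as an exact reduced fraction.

T(p) = (2153/169, 638/169)

T1 reflect across y = 0: (-2, -1) → (-2, 1)
T2 translate by (-5, -6): (-2, 1) → (-7, -5)
T3 rotate counter-clockwise with cos θ = 12/13, sin θ = -5/13: (-7, -5) → (-109/13, -25/13)
T4 shear: y ← y + 1·x: (-109/13, -25/13) → (-109/13, -134/13)
T5 reflect across x = 0: (-109/13, -134/13) → (109/13, -134/13)
T6 rotate counter-clockwise with cos θ = 5/13, sin θ = 12/13: (109/13, -134/13) → (2153/169, 638/169)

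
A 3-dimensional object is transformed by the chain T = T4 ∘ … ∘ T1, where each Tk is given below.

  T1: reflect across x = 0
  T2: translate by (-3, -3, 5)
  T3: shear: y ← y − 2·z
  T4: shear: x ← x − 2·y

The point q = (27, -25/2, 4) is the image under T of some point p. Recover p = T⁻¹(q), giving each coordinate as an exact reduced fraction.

T1 = [-1 0 0 0; 0 1 0 0; 0 0 1 0; 0 0 0 1]
T2·T1 = [-1 0 0 -3; 0 1 0 -3; 0 0 1 5; 0 0 0 1]
T3·…·T1 = [-1 0 0 -3; 0 1 -2 -13; 0 0 1 5; 0 0 0 1]
T4·…·T1 = [-1 -2 4 23; 0 1 -2 -13; 0 0 1 5; 0 0 0 1]
det M = -1; M⁻¹ = [-1 -2 0 -3; 0 1 2 3; 0 0 1 -5; 0 0 0 1]
M⁻¹ · (27, -25/2, 4)ᵀ = (-5, -3/2, -1)ᵀ

p = (-5, -3/2, -1)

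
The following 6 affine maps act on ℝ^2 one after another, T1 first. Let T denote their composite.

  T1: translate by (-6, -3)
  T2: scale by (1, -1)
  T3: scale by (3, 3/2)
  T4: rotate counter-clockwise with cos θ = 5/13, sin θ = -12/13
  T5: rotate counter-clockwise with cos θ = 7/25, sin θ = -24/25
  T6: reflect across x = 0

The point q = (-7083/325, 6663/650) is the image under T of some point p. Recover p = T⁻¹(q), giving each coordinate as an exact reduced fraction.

p = (-9/5, -4/5)

T1 = [1 0 -6; 0 1 -3; 0 0 1]
T2·T1 = [1 0 -6; 0 -1 3; 0 0 1]
T3·…·T1 = [3 0 -18; 0 -3/2 9/2; 0 0 1]
T4·…·T1 = [15/13 -18/13 -36/13; -36/13 -15/26 477/26; 0 0 1]
T5·…·T1 = [-759/325 -306/325 5472/325; -612/325 759/650 5067/650; 0 0 1]
T6·…·T1 = [759/325 306/325 -5472/325; -612/325 759/650 5067/650; 0 0 1]
det M = 9/2; M⁻¹ = [253/975 -68/325 6; 136/325 506/975 3; 0 0 1]
M⁻¹ · (-7083/325, 6663/650)ᵀ = (-9/5, -4/5)ᵀ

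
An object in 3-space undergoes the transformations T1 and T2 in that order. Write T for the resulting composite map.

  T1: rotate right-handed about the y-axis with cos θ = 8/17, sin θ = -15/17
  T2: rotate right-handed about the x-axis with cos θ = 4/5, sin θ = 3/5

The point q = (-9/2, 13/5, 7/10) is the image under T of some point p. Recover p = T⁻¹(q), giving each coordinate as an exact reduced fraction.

p = (-3, 5/2, 7/2)

T1 = [8/17 0 -15/17 0; 0 1 0 0; 15/17 0 8/17 0; 0 0 0 1]
T2·T1 = [8/17 0 -15/17 0; -9/17 4/5 -24/85 0; 12/17 3/5 32/85 0; 0 0 0 1]
det M = 1; M⁻¹ = [8/17 -9/17 12/17 0; 0 4/5 3/5 0; -15/17 -24/85 32/85 0; 0 0 0 1]
M⁻¹ · (-9/2, 13/5, 7/10)ᵀ = (-3, 5/2, 7/2)ᵀ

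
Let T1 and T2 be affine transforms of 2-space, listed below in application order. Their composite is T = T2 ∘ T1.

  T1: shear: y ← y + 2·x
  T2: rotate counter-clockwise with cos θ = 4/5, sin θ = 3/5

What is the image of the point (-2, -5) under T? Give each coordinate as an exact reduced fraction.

T1 shear: y ← y + 2·x: (-2, -5) → (-2, -9)
T2 rotate counter-clockwise with cos θ = 4/5, sin θ = 3/5: (-2, -9) → (19/5, -42/5)

T(p) = (19/5, -42/5)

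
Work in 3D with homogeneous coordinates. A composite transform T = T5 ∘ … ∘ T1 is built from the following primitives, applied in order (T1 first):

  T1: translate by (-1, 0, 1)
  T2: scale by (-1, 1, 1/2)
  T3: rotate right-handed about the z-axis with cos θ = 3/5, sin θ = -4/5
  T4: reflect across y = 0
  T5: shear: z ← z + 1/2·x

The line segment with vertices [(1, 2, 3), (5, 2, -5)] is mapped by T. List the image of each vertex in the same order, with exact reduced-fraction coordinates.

T1 translate by (-1, 0, 1): (1, 2, 3) → (0, 2, 4); (5, 2, -5) → (4, 2, -4)
T2 scale by (-1, 1, 1/2): (0, 2, 4) → (0, 2, 2); (4, 2, -4) → (-4, 2, -2)
T3 rotate right-handed about the z-axis with cos θ = 3/5, sin θ = -4/5: (0, 2, 2) → (8/5, 6/5, 2); (-4, 2, -2) → (-4/5, 22/5, -2)
T4 reflect across y = 0: (8/5, 6/5, 2) → (8/5, -6/5, 2); (-4/5, 22/5, -2) → (-4/5, -22/5, -2)
T5 shear: z ← z + 1/2·x: (8/5, -6/5, 2) → (8/5, -6/5, 14/5); (-4/5, -22/5, -2) → (-4/5, -22/5, -12/5)

image vertices: (8/5, -6/5, 14/5), (-4/5, -22/5, -12/5)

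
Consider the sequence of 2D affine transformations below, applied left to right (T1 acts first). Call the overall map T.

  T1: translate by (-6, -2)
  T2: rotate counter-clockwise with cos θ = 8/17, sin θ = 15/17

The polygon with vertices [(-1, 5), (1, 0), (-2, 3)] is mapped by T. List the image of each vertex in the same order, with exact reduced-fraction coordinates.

image vertices: (-101/17, -81/17), (-10/17, -91/17), (-79/17, -112/17)

T1 translate by (-6, -2): (-1, 5) → (-7, 3); (1, 0) → (-5, -2); (-2, 3) → (-8, 1)
T2 rotate counter-clockwise with cos θ = 8/17, sin θ = 15/17: (-7, 3) → (-101/17, -81/17); (-5, -2) → (-10/17, -91/17); (-8, 1) → (-79/17, -112/17)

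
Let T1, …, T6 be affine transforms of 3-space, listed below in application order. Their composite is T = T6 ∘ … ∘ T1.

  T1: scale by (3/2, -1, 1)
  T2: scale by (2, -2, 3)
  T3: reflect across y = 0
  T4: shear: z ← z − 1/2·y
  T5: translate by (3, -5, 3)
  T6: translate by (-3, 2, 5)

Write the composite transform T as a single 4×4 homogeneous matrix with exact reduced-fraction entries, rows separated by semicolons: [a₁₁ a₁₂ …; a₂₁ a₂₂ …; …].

T1 = [3/2 0 0 0; 0 -1 0 0; 0 0 1 0; 0 0 0 1]
T2·T1 = [3 0 0 0; 0 2 0 0; 0 0 3 0; 0 0 0 1]
T3·…·T1 = [3 0 0 0; 0 -2 0 0; 0 0 3 0; 0 0 0 1]
T4·…·T1 = [3 0 0 0; 0 -2 0 0; 0 1 3 0; 0 0 0 1]
T5·…·T1 = [3 0 0 3; 0 -2 0 -5; 0 1 3 3; 0 0 0 1]
T6·…·T1 = [3 0 0 0; 0 -2 0 -3; 0 1 3 8; 0 0 0 1]

T = [3 0 0 0; 0 -2 0 -3; 0 1 3 8; 0 0 0 1]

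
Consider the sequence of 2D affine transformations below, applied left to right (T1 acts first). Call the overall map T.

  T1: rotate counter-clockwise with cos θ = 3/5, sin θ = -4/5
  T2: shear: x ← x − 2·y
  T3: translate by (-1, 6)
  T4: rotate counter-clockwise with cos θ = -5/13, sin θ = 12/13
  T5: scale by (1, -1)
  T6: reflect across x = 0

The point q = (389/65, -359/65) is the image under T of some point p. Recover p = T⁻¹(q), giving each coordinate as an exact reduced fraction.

T1 = [3/5 4/5 0; -4/5 3/5 0; 0 0 1]
T2·T1 = [11/5 -2/5 0; -4/5 3/5 0; 0 0 1]
T3·…·T1 = [11/5 -2/5 -1; -4/5 3/5 6; 0 0 1]
T4·…·T1 = [-7/65 -2/5 -67/13; 152/65 -3/5 -42/13; 0 0 1]
T5·…·T1 = [-7/65 -2/5 -67/13; -152/65 3/5 42/13; 0 0 1]
T6·…·T1 = [7/65 2/5 67/13; -152/65 3/5 42/13; 0 0 1]
det M = 1; M⁻¹ = [3/5 -2/5 -9/5; 152/65 7/65 -62/5; 0 0 1]
M⁻¹ · (389/65, -359/65)ᵀ = (4, 1)ᵀ

p = (4, 1)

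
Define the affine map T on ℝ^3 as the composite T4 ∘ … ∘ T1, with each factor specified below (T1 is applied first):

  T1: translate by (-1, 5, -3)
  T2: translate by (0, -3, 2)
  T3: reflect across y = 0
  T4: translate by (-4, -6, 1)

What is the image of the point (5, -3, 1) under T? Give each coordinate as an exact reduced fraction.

T1 translate by (-1, 5, -3): (5, -3, 1) → (4, 2, -2)
T2 translate by (0, -3, 2): (4, 2, -2) → (4, -1, 0)
T3 reflect across y = 0: (4, -1, 0) → (4, 1, 0)
T4 translate by (-4, -6, 1): (4, 1, 0) → (0, -5, 1)

T(p) = (0, -5, 1)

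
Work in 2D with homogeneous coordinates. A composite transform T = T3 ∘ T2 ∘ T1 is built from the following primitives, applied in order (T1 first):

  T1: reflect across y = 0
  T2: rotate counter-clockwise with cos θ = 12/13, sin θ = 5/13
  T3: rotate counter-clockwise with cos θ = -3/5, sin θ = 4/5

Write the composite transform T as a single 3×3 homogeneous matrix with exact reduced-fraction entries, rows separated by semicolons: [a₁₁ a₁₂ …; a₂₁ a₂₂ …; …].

T = [-56/65 33/65 0; 33/65 56/65 0; 0 0 1]

T1 = [1 0 0; 0 -1 0; 0 0 1]
T2·T1 = [12/13 5/13 0; 5/13 -12/13 0; 0 0 1]
T3·…·T1 = [-56/65 33/65 0; 33/65 56/65 0; 0 0 1]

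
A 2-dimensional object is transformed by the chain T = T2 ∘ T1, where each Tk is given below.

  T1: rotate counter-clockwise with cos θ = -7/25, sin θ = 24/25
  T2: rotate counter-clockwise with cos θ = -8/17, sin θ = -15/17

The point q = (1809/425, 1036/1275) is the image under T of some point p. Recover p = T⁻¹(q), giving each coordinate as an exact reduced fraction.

T1 = [-7/25 -24/25 0; 24/25 -7/25 0; 0 0 1]
T2·T1 = [416/425 87/425 0; -87/425 416/425 0; 0 0 1]
det M = 1; M⁻¹ = [416/425 -87/425 0; 87/425 416/425 0; 0 0 1]
M⁻¹ · (1809/425, 1036/1275)ᵀ = (4, 5/3)ᵀ

p = (4, 5/3)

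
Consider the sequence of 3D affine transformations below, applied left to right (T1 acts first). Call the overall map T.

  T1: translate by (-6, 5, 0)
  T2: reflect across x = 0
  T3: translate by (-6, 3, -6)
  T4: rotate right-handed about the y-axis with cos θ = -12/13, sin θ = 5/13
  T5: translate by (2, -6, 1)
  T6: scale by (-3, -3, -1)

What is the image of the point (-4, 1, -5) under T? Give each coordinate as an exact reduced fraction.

T(p) = (231/13, -9, -125/13)

T1 translate by (-6, 5, 0): (-4, 1, -5) → (-10, 6, -5)
T2 reflect across x = 0: (-10, 6, -5) → (10, 6, -5)
T3 translate by (-6, 3, -6): (10, 6, -5) → (4, 9, -11)
T4 rotate right-handed about the y-axis with cos θ = -12/13, sin θ = 5/13: (4, 9, -11) → (-103/13, 9, 112/13)
T5 translate by (2, -6, 1): (-103/13, 9, 112/13) → (-77/13, 3, 125/13)
T6 scale by (-3, -3, -1): (-77/13, 3, 125/13) → (231/13, -9, -125/13)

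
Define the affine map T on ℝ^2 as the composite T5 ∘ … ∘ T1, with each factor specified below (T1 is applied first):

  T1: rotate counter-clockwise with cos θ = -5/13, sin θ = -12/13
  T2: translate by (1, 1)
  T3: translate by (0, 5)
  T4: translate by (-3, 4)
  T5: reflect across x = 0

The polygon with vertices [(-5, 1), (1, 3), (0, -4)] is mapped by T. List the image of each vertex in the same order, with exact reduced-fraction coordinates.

image vertices: (-11/13, 185/13), (-5/13, 103/13), (74/13, 150/13)

T1 rotate counter-clockwise with cos θ = -5/13, sin θ = -12/13: (-5, 1) → (37/13, 55/13); (1, 3) → (31/13, -27/13); (0, -4) → (-48/13, 20/13)
T2 translate by (1, 1): (37/13, 55/13) → (50/13, 68/13); (31/13, -27/13) → (44/13, -14/13); (-48/13, 20/13) → (-35/13, 33/13)
T3 translate by (0, 5): (50/13, 68/13) → (50/13, 133/13); (44/13, -14/13) → (44/13, 51/13); (-35/13, 33/13) → (-35/13, 98/13)
T4 translate by (-3, 4): (50/13, 133/13) → (11/13, 185/13); (44/13, 51/13) → (5/13, 103/13); (-35/13, 98/13) → (-74/13, 150/13)
T5 reflect across x = 0: (11/13, 185/13) → (-11/13, 185/13); (5/13, 103/13) → (-5/13, 103/13); (-74/13, 150/13) → (74/13, 150/13)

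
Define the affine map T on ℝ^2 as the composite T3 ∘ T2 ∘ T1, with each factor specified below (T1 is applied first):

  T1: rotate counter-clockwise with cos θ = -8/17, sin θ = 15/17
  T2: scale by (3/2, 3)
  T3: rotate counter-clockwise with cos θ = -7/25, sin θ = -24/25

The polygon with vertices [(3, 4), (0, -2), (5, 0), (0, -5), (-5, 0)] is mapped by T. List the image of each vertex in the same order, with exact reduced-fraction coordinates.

T1 rotate counter-clockwise with cos θ = -8/17, sin θ = 15/17: (3, 4) → (-84/17, 13/17); (0, -2) → (30/17, 16/17); (5, 0) → (-40/17, 75/17); (0, -5) → (75/17, 40/17); (-5, 0) → (40/17, -75/17)
T2 scale by (3/2, 3): (-84/17, 13/17) → (-126/17, 39/17); (30/17, 16/17) → (45/17, 48/17); (-40/17, 75/17) → (-60/17, 225/17); (75/17, 40/17) → (225/34, 120/17); (40/17, -75/17) → (60/17, -225/17)
T3 rotate counter-clockwise with cos θ = -7/25, sin θ = -24/25: (-126/17, 39/17) → (1818/425, 2751/425); (45/17, 48/17) → (837/425, -1416/425); (-60/17, 225/17) → (1164/85, -27/85); (225/34, 120/17) → (837/170, -708/85); (60/17, -225/17) → (-1164/85, 27/85)

image vertices: (1818/425, 2751/425), (837/425, -1416/425), (1164/85, -27/85), (837/170, -708/85), (-1164/85, 27/85)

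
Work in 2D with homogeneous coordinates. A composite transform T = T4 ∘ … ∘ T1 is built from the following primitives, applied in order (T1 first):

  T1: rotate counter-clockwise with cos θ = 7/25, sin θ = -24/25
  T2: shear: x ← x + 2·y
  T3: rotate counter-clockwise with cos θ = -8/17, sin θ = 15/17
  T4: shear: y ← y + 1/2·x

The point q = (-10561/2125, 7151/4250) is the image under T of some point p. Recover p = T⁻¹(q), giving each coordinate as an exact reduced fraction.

p = (-2, 9/5)

T1 = [7/25 24/25 0; -24/25 7/25 0; 0 0 1]
T2·T1 = [-41/25 38/25 0; -24/25 7/25 0; 0 0 1]
T3·…·T1 = [688/425 -409/425 0; -423/425 514/425 0; 0 0 1]
T4·…·T1 = [688/425 -409/425 0; -79/425 619/850 0; 0 0 1]
det M = 1; M⁻¹ = [619/850 409/425 0; 79/425 688/425 0; 0 0 1]
M⁻¹ · (-10561/2125, 7151/4250)ᵀ = (-2, 9/5)ᵀ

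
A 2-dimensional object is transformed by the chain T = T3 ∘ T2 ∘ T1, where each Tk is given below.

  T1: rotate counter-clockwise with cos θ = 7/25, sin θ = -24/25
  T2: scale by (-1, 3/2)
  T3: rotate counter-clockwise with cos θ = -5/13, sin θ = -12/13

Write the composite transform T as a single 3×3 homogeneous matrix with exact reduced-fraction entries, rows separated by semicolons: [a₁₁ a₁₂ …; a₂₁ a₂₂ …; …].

T = [-397/325 246/325 0; 264/325 471/650 0; 0 0 1]

T1 = [7/25 24/25 0; -24/25 7/25 0; 0 0 1]
T2·T1 = [-7/25 -24/25 0; -36/25 21/50 0; 0 0 1]
T3·…·T1 = [-397/325 246/325 0; 264/325 471/650 0; 0 0 1]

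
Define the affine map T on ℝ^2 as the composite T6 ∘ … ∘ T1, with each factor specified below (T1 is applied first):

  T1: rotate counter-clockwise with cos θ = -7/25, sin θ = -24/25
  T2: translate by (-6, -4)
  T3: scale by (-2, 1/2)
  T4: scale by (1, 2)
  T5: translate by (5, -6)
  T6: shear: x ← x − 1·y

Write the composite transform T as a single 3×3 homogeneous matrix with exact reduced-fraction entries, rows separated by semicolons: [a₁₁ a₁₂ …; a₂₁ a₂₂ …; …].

T = [38/25 -41/25 27; -24/25 -7/25 -10; 0 0 1]

T1 = [-7/25 24/25 0; -24/25 -7/25 0; 0 0 1]
T2·T1 = [-7/25 24/25 -6; -24/25 -7/25 -4; 0 0 1]
T3·…·T1 = [14/25 -48/25 12; -12/25 -7/50 -2; 0 0 1]
T4·…·T1 = [14/25 -48/25 12; -24/25 -7/25 -4; 0 0 1]
T5·…·T1 = [14/25 -48/25 17; -24/25 -7/25 -10; 0 0 1]
T6·…·T1 = [38/25 -41/25 27; -24/25 -7/25 -10; 0 0 1]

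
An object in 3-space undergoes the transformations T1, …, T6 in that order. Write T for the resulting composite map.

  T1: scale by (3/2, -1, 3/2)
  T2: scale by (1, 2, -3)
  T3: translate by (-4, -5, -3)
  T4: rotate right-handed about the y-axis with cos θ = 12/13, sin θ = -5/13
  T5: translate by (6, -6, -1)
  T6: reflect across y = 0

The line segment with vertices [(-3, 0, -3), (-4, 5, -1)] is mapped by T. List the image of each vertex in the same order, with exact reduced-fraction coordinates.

T1 scale by (3/2, -1, 3/2): (-3, 0, -3) → (-9/2, 0, -9/2); (-4, 5, -1) → (-6, -5, -3/2)
T2 scale by (1, 2, -3): (-9/2, 0, -9/2) → (-9/2, 0, 27/2); (-6, -5, -3/2) → (-6, -10, 9/2)
T3 translate by (-4, -5, -3): (-9/2, 0, 27/2) → (-17/2, -5, 21/2); (-6, -10, 9/2) → (-10, -15, 3/2)
T4 rotate right-handed about the y-axis with cos θ = 12/13, sin θ = -5/13: (-17/2, -5, 21/2) → (-309/26, -5, 167/26); (-10, -15, 3/2) → (-255/26, -15, -32/13)
T5 translate by (6, -6, -1): (-309/26, -5, 167/26) → (-153/26, -11, 141/26); (-255/26, -15, -32/13) → (-99/26, -21, -45/13)
T6 reflect across y = 0: (-153/26, -11, 141/26) → (-153/26, 11, 141/26); (-99/26, -21, -45/13) → (-99/26, 21, -45/13)

image vertices: (-153/26, 11, 141/26), (-99/26, 21, -45/13)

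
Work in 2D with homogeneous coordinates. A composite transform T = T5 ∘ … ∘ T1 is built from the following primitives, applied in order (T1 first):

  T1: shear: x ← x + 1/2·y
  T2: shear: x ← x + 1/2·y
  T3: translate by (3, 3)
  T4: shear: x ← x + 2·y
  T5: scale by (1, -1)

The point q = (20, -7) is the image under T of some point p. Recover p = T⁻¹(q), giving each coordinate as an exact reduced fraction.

T1 = [1 1/2 0; 0 1 0; 0 0 1]
T2·T1 = [1 1 0; 0 1 0; 0 0 1]
T3·…·T1 = [1 1 3; 0 1 3; 0 0 1]
T4·…·T1 = [1 3 9; 0 1 3; 0 0 1]
T5·…·T1 = [1 3 9; 0 -1 -3; 0 0 1]
det M = -1; M⁻¹ = [1 3 0; 0 -1 -3; 0 0 1]
M⁻¹ · (20, -7)ᵀ = (-1, 4)ᵀ

p = (-1, 4)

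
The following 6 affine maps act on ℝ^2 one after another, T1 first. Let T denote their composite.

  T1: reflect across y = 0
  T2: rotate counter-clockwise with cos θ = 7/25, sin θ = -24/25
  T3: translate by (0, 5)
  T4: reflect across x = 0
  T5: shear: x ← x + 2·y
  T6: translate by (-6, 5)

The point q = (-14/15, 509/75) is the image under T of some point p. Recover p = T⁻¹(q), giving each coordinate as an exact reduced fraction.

p = (8/3, 7/3)

T1 = [1 0 0; 0 -1 0; 0 0 1]
T2·T1 = [7/25 -24/25 0; -24/25 -7/25 0; 0 0 1]
T3·…·T1 = [7/25 -24/25 0; -24/25 -7/25 5; 0 0 1]
T4·…·T1 = [-7/25 24/25 0; -24/25 -7/25 5; 0 0 1]
T5·…·T1 = [-11/5 2/5 10; -24/25 -7/25 5; 0 0 1]
T6·…·T1 = [-11/5 2/5 4; -24/25 -7/25 10; 0 0 1]
det M = 1; M⁻¹ = [-7/25 -2/5 128/25; 24/25 -11/5 454/25; 0 0 1]
M⁻¹ · (-14/15, 509/75)ᵀ = (8/3, 7/3)ᵀ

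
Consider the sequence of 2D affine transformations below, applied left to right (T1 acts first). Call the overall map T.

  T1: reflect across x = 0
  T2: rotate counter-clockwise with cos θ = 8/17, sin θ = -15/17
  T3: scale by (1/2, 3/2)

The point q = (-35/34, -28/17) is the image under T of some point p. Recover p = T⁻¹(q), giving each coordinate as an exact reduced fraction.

p = (0, -7/3)

T1 = [-1 0 0; 0 1 0; 0 0 1]
T2·T1 = [-8/17 15/17 0; 15/17 8/17 0; 0 0 1]
T3·…·T1 = [-4/17 15/34 0; 45/34 12/17 0; 0 0 1]
det M = -3/4; M⁻¹ = [-16/17 10/17 0; 30/17 16/51 0; 0 0 1]
M⁻¹ · (-35/34, -28/17)ᵀ = (0, -7/3)ᵀ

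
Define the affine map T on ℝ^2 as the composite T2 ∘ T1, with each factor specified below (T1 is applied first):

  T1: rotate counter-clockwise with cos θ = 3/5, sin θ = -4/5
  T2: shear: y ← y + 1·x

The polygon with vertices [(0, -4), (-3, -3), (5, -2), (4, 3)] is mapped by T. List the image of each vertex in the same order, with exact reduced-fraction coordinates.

image vertices: (-16/5, -28/5), (-21/5, -18/5), (7/5, -19/5), (24/5, 17/5)

T1 rotate counter-clockwise with cos θ = 3/5, sin θ = -4/5: (0, -4) → (-16/5, -12/5); (-3, -3) → (-21/5, 3/5); (5, -2) → (7/5, -26/5); (4, 3) → (24/5, -7/5)
T2 shear: y ← y + 1·x: (-16/5, -12/5) → (-16/5, -28/5); (-21/5, 3/5) → (-21/5, -18/5); (7/5, -26/5) → (7/5, -19/5); (24/5, -7/5) → (24/5, 17/5)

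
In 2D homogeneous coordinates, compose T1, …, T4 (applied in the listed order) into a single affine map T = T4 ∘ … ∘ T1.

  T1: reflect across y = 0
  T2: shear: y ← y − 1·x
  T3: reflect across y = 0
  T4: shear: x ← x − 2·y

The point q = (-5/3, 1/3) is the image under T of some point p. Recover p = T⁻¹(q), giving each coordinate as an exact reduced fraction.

p = (-1, 4/3)

T1 = [1 0 0; 0 -1 0; 0 0 1]
T2·T1 = [1 0 0; -1 -1 0; 0 0 1]
T3·…·T1 = [1 0 0; 1 1 0; 0 0 1]
T4·…·T1 = [-1 -2 0; 1 1 0; 0 0 1]
det M = 1; M⁻¹ = [1 2 0; -1 -1 0; 0 0 1]
M⁻¹ · (-5/3, 1/3)ᵀ = (-1, 4/3)ᵀ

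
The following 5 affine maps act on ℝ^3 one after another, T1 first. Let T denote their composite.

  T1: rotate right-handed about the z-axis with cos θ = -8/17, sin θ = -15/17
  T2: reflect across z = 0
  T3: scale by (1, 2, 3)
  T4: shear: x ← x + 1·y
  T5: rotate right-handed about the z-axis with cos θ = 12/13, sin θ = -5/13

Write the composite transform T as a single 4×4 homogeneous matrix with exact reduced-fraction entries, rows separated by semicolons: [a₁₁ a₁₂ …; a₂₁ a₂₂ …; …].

T1 = [-8/17 15/17 0 0; -15/17 -8/17 0 0; 0 0 1 0; 0 0 0 1]
T2·T1 = [-8/17 15/17 0 0; -15/17 -8/17 0 0; 0 0 -1 0; 0 0 0 1]
T3·…·T1 = [-8/17 15/17 0 0; -30/17 -16/17 0 0; 0 0 -3 0; 0 0 0 1]
T4·…·T1 = [-38/17 -1/17 0 0; -30/17 -16/17 0 0; 0 0 -3 0; 0 0 0 1]
T5·…·T1 = [-606/221 -92/221 0 0; -10/13 -11/13 0 0; 0 0 -3 0; 0 0 0 1]

T = [-606/221 -92/221 0 0; -10/13 -11/13 0 0; 0 0 -3 0; 0 0 0 1]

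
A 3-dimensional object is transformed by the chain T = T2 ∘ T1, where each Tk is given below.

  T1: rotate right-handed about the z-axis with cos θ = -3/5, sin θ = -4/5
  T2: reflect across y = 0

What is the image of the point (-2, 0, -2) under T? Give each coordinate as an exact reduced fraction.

T1 rotate right-handed about the z-axis with cos θ = -3/5, sin θ = -4/5: (-2, 0, -2) → (6/5, 8/5, -2)
T2 reflect across y = 0: (6/5, 8/5, -2) → (6/5, -8/5, -2)

T(p) = (6/5, -8/5, -2)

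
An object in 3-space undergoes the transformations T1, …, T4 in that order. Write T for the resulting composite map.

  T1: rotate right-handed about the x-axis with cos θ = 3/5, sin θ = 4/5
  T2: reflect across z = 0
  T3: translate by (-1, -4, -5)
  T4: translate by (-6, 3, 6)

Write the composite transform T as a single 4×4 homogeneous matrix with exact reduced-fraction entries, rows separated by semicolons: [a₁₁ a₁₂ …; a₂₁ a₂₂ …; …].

T = [1 0 0 -7; 0 3/5 -4/5 -1; 0 -4/5 -3/5 1; 0 0 0 1]

T1 = [1 0 0 0; 0 3/5 -4/5 0; 0 4/5 3/5 0; 0 0 0 1]
T2·T1 = [1 0 0 0; 0 3/5 -4/5 0; 0 -4/5 -3/5 0; 0 0 0 1]
T3·…·T1 = [1 0 0 -1; 0 3/5 -4/5 -4; 0 -4/5 -3/5 -5; 0 0 0 1]
T4·…·T1 = [1 0 0 -7; 0 3/5 -4/5 -1; 0 -4/5 -3/5 1; 0 0 0 1]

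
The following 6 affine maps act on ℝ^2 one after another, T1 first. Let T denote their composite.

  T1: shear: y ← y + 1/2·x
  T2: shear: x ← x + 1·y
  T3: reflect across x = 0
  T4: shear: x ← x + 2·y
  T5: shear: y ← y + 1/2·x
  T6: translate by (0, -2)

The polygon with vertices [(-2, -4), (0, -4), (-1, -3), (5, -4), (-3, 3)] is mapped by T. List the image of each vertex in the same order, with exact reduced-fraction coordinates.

image vertices: (-3, -17/2), (-4, -8), (-5/2, -27/4), (-13/2, -27/4), (9/2, 7/4)

T1 shear: y ← y + 1/2·x: (-2, -4) → (-2, -5); (0, -4) → (0, -4); (-1, -3) → (-1, -7/2); (5, -4) → (5, -3/2); (-3, 3) → (-3, 3/2)
T2 shear: x ← x + 1·y: (-2, -5) → (-7, -5); (0, -4) → (-4, -4); (-1, -7/2) → (-9/2, -7/2); (5, -3/2) → (7/2, -3/2); (-3, 3/2) → (-3/2, 3/2)
T3 reflect across x = 0: (-7, -5) → (7, -5); (-4, -4) → (4, -4); (-9/2, -7/2) → (9/2, -7/2); (7/2, -3/2) → (-7/2, -3/2); (-3/2, 3/2) → (3/2, 3/2)
T4 shear: x ← x + 2·y: (7, -5) → (-3, -5); (4, -4) → (-4, -4); (9/2, -7/2) → (-5/2, -7/2); (-7/2, -3/2) → (-13/2, -3/2); (3/2, 3/2) → (9/2, 3/2)
T5 shear: y ← y + 1/2·x: (-3, -5) → (-3, -13/2); (-4, -4) → (-4, -6); (-5/2, -7/2) → (-5/2, -19/4); (-13/2, -3/2) → (-13/2, -19/4); (9/2, 3/2) → (9/2, 15/4)
T6 translate by (0, -2): (-3, -13/2) → (-3, -17/2); (-4, -6) → (-4, -8); (-5/2, -19/4) → (-5/2, -27/4); (-13/2, -19/4) → (-13/2, -27/4); (9/2, 15/4) → (9/2, 7/4)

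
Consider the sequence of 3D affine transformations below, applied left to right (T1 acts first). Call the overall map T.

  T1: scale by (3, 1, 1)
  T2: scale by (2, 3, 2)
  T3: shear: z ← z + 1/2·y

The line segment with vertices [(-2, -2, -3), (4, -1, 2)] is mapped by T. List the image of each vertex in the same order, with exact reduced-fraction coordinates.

T1 scale by (3, 1, 1): (-2, -2, -3) → (-6, -2, -3); (4, -1, 2) → (12, -1, 2)
T2 scale by (2, 3, 2): (-6, -2, -3) → (-12, -6, -6); (12, -1, 2) → (24, -3, 4)
T3 shear: z ← z + 1/2·y: (-12, -6, -6) → (-12, -6, -9); (24, -3, 4) → (24, -3, 5/2)

image vertices: (-12, -6, -9), (24, -3, 5/2)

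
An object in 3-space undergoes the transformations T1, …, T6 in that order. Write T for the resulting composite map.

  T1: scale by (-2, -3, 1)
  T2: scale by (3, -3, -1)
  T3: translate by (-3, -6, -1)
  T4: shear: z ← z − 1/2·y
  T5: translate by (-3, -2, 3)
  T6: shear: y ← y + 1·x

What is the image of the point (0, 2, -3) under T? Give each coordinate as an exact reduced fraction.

T(p) = (-6, 4, -1)

T1 scale by (-2, -3, 1): (0, 2, -3) → (0, -6, -3)
T2 scale by (3, -3, -1): (0, -6, -3) → (0, 18, 3)
T3 translate by (-3, -6, -1): (0, 18, 3) → (-3, 12, 2)
T4 shear: z ← z − 1/2·y: (-3, 12, 2) → (-3, 12, -4)
T5 translate by (-3, -2, 3): (-3, 12, -4) → (-6, 10, -1)
T6 shear: y ← y + 1·x: (-6, 10, -1) → (-6, 4, -1)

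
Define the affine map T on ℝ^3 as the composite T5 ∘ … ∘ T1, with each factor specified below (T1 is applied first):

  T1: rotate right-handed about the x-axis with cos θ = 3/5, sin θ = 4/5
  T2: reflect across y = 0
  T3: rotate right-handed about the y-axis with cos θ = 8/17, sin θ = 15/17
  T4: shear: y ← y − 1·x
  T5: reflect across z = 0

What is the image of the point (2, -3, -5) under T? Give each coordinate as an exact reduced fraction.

T1 rotate right-handed about the x-axis with cos θ = 3/5, sin θ = 4/5: (2, -3, -5) → (2, 11/5, -27/5)
T2 reflect across y = 0: (2, 11/5, -27/5) → (2, -11/5, -27/5)
T3 rotate right-handed about the y-axis with cos θ = 8/17, sin θ = 15/17: (2, -11/5, -27/5) → (-65/17, -11/5, -366/85)
T4 shear: y ← y − 1·x: (-65/17, -11/5, -366/85) → (-65/17, 138/85, -366/85)
T5 reflect across z = 0: (-65/17, 138/85, -366/85) → (-65/17, 138/85, 366/85)

T(p) = (-65/17, 138/85, 366/85)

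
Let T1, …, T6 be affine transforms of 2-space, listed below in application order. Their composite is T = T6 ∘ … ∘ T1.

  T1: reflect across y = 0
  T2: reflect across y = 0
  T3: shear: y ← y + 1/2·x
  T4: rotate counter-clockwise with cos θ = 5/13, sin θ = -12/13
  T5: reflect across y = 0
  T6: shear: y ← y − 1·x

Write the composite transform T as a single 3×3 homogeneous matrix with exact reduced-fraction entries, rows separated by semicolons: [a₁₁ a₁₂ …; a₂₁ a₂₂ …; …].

T1 = [1 0 0; 0 -1 0; 0 0 1]
T2·T1 = [1 0 0; 0 1 0; 0 0 1]
T3·…·T1 = [1 0 0; 1/2 1 0; 0 0 1]
T4·…·T1 = [11/13 12/13 0; -19/26 5/13 0; 0 0 1]
T5·…·T1 = [11/13 12/13 0; 19/26 -5/13 0; 0 0 1]
T6·…·T1 = [11/13 12/13 0; -3/26 -17/13 0; 0 0 1]

T = [11/13 12/13 0; -3/26 -17/13 0; 0 0 1]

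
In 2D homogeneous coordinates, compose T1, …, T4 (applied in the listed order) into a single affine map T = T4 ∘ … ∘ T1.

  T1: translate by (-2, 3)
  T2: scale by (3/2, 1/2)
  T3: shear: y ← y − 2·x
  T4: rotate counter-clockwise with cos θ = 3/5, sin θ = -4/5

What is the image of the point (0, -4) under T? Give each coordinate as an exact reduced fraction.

T1 translate by (-2, 3): (0, -4) → (-2, -1)
T2 scale by (3/2, 1/2): (-2, -1) → (-3, -1/2)
T3 shear: y ← y − 2·x: (-3, -1/2) → (-3, 11/2)
T4 rotate counter-clockwise with cos θ = 3/5, sin θ = -4/5: (-3, 11/2) → (13/5, 57/10)

T(p) = (13/5, 57/10)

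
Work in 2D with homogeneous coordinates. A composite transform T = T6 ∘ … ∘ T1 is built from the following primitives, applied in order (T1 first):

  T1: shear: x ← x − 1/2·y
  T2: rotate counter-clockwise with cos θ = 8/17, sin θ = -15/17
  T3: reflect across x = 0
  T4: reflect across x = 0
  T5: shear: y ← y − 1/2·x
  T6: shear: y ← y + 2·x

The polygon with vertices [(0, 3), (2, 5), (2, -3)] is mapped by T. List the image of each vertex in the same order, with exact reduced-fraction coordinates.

image vertices: (33/17, 96/17), (71/17, 154/17), (-1, -6)

T1 shear: x ← x − 1/2·y: (0, 3) → (-3/2, 3); (2, 5) → (-1/2, 5); (2, -3) → (7/2, -3)
T2 rotate counter-clockwise with cos θ = 8/17, sin θ = -15/17: (-3/2, 3) → (33/17, 93/34); (-1/2, 5) → (71/17, 95/34); (7/2, -3) → (-1, -9/2)
T3 reflect across x = 0: (33/17, 93/34) → (-33/17, 93/34); (71/17, 95/34) → (-71/17, 95/34); (-1, -9/2) → (1, -9/2)
T4 reflect across x = 0: (-33/17, 93/34) → (33/17, 93/34); (-71/17, 95/34) → (71/17, 95/34); (1, -9/2) → (-1, -9/2)
T5 shear: y ← y − 1/2·x: (33/17, 93/34) → (33/17, 30/17); (71/17, 95/34) → (71/17, 12/17); (-1, -9/2) → (-1, -4)
T6 shear: y ← y + 2·x: (33/17, 30/17) → (33/17, 96/17); (71/17, 12/17) → (71/17, 154/17); (-1, -4) → (-1, -6)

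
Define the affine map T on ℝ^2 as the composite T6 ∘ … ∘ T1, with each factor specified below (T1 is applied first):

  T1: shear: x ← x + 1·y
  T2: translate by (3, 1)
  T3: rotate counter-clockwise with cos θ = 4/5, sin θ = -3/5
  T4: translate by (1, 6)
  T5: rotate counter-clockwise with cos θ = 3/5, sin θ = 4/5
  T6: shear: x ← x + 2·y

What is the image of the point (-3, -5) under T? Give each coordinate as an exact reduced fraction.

T(p) = (-239/25, -21/25)

T1 shear: x ← x + 1·y: (-3, -5) → (-8, -5)
T2 translate by (3, 1): (-8, -5) → (-5, -4)
T3 rotate counter-clockwise with cos θ = 4/5, sin θ = -3/5: (-5, -4) → (-32/5, -1/5)
T4 translate by (1, 6): (-32/5, -1/5) → (-27/5, 29/5)
T5 rotate counter-clockwise with cos θ = 3/5, sin θ = 4/5: (-27/5, 29/5) → (-197/25, -21/25)
T6 shear: x ← x + 2·y: (-197/25, -21/25) → (-239/25, -21/25)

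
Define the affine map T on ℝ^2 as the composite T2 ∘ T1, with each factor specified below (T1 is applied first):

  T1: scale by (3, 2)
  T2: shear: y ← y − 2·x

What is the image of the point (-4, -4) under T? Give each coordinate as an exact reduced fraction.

T1 scale by (3, 2): (-4, -4) → (-12, -8)
T2 shear: y ← y − 2·x: (-12, -8) → (-12, 16)

T(p) = (-12, 16)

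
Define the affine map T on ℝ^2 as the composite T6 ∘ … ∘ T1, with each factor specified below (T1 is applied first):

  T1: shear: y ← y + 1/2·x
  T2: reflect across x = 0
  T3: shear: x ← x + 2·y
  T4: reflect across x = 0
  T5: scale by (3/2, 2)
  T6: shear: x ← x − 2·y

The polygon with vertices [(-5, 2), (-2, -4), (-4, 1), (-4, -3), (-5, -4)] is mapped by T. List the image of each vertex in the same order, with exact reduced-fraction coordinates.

T1 shear: y ← y + 1/2·x: (-5, 2) → (-5, -1/2); (-2, -4) → (-2, -5); (-4, 1) → (-4, -1); (-4, -3) → (-4, -5); (-5, -4) → (-5, -13/2)
T2 reflect across x = 0: (-5, -1/2) → (5, -1/2); (-2, -5) → (2, -5); (-4, -1) → (4, -1); (-4, -5) → (4, -5); (-5, -13/2) → (5, -13/2)
T3 shear: x ← x + 2·y: (5, -1/2) → (4, -1/2); (2, -5) → (-8, -5); (4, -1) → (2, -1); (4, -5) → (-6, -5); (5, -13/2) → (-8, -13/2)
T4 reflect across x = 0: (4, -1/2) → (-4, -1/2); (-8, -5) → (8, -5); (2, -1) → (-2, -1); (-6, -5) → (6, -5); (-8, -13/2) → (8, -13/2)
T5 scale by (3/2, 2): (-4, -1/2) → (-6, -1); (8, -5) → (12, -10); (-2, -1) → (-3, -2); (6, -5) → (9, -10); (8, -13/2) → (12, -13)
T6 shear: x ← x − 2·y: (-6, -1) → (-4, -1); (12, -10) → (32, -10); (-3, -2) → (1, -2); (9, -10) → (29, -10); (12, -13) → (38, -13)

image vertices: (-4, -1), (32, -10), (1, -2), (29, -10), (38, -13)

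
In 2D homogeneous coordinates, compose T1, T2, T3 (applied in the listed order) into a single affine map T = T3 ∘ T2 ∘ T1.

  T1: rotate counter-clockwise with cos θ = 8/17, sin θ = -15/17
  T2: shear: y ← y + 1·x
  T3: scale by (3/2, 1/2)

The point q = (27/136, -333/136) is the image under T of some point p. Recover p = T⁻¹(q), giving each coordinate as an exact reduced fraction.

T1 = [8/17 15/17 0; -15/17 8/17 0; 0 0 1]
T2·T1 = [8/17 15/17 0; -7/17 23/17 0; 0 0 1]
T3·…·T1 = [12/17 45/34 0; -7/34 23/34 0; 0 0 1]
det M = 3/4; M⁻¹ = [46/51 -30/17 0; 14/51 16/17 0; 0 0 1]
M⁻¹ · (27/136, -333/136)ᵀ = (9/2, -9/4)ᵀ

p = (9/2, -9/4)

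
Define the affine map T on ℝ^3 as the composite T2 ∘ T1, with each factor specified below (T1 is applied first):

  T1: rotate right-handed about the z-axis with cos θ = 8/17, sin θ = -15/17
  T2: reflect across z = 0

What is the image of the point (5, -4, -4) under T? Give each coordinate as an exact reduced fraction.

T1 rotate right-handed about the z-axis with cos θ = 8/17, sin θ = -15/17: (5, -4, -4) → (-20/17, -107/17, -4)
T2 reflect across z = 0: (-20/17, -107/17, -4) → (-20/17, -107/17, 4)

T(p) = (-20/17, -107/17, 4)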